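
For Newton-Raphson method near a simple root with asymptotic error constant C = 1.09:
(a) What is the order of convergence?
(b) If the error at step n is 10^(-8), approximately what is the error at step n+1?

(a) Newton-Raphson has quadratic (order 2) convergence near simple roots.
    This means |e_{n+1}| ≈ C|e_n|².

(b) With |e_n| = 10^(-8) and C = 1.09:
    |e_{n+1}| ≈ 1.09 × (10^(-8))² = 1.09 × 10^(-16)

(a) 2 (quadratic); (b) |e_{n+1}| ≈ 1.090e-16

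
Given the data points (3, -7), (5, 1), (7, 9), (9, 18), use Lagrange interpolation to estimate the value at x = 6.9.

Lagrange interpolation formula:
P(x) = Σ yᵢ × Lᵢ(x)
where Lᵢ(x) = Π_{j≠i} (x - xⱼ)/(xᵢ - xⱼ)

L_0(6.9) = (6.9 - 5)/(3 - 5) × (6.9 - 7)/(3 - 7) × (6.9 - 9)/(3 - 9) = -0.008312
L_1(6.9) = (6.9 - 3)/(5 - 3) × (6.9 - 7)/(5 - 7) × (6.9 - 9)/(5 - 9) = 0.051187
L_2(6.9) = (6.9 - 3)/(7 - 3) × (6.9 - 5)/(7 - 5) × (6.9 - 9)/(7 - 9) = 0.972563
L_3(6.9) = (6.9 - 3)/(9 - 3) × (6.9 - 5)/(9 - 5) × (6.9 - 7)/(9 - 7) = -0.015437

P(6.9) = (-7)×L_0(6.9) + 1×L_1(6.9) + 9×L_2(6.9) + 18×L_3(6.9)
P(6.9) = 8.584563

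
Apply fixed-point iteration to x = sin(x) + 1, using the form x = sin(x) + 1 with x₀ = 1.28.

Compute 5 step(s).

Equation: x = sin(x) + 1
Fixed-point form: x = sin(x) + 1
x₀ = 1.28

x_1 = g(1.280000) = 1.958016
x_2 = g(1.958016) = 1.925963
x_3 = g(1.925963) = 1.937589
x_4 = g(1.937589) = 1.933482
x_5 = g(1.933482) = 1.934947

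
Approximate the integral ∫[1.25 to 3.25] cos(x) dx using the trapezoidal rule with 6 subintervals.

f(x) = cos(x)
a = 1.25, b = 3.25, n = 6
h = (b - a)/n = 0.333333

Trapezoidal rule: (h/2)[f(x₀) + 2f(x₁) + 2f(x₂) + ... + f(xₙ)]

x_0 = 1.2500, f(x_0) = 0.315322, coefficient = 1
x_1 = 1.5833, f(x_1) = -0.012537, coefficient = 2
x_2 = 1.9167, f(x_2) = -0.339016, coefficient = 2
x_3 = 2.2500, f(x_3) = -0.628174, coefficient = 2
x_4 = 2.5833, f(x_4) = -0.848178, coefficient = 2
x_5 = 2.9167, f(x_5) = -0.974811, coefficient = 2
x_6 = 3.2500, f(x_6) = -0.994130, coefficient = 1

I ≈ (0.333333/2) × -6.284237 = -1.047373
Exact value: -1.057180
Error: 0.009807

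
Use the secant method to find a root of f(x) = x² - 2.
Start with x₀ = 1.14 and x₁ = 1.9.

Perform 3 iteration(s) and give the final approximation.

f(x) = x² - 2
x₀ = 1.14, x₁ = 1.9

Secant formula: x_{n+1} = x_n - f(x_n)(x_n - x_{n-1})/(f(x_n) - f(x_{n-1}))

Iteration 1:
  f(1.140000) = -0.700400
  f(1.900000) = 1.610000
  x_2 = 1.900000 - 1.610000×(1.900000 - 1.140000)/(1.610000 - (-0.700400))
       = 1.370395
Iteration 2:
  f(1.900000) = 1.610000
  f(1.370395) = -0.122018
  x_3 = 1.370395 - (-0.122018)×(1.370395 - 1.900000)/(-0.122018 - 1.610000)
       = 1.407705
Iteration 3:
  f(1.370395) = -0.122018
  f(1.407705) = -0.018368
  x_4 = 1.407705 - (-0.018368)×(1.407705 - 1.370395)/(-0.018368 - (-0.122018))
       = 1.414316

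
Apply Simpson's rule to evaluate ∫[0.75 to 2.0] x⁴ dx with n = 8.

f(x) = x⁴
a = 0.75, b = 2.0, n = 8
h = (b - a)/n = 0.156250

Simpson's rule: (h/3)[f(x₀) + 4f(x₁) + 2f(x₂) + ... + f(xₙ)]

x_0 = 0.7500, f(x_0) = 0.316406, coefficient = 1
x_1 = 0.9062, f(x_1) = 0.674516, coefficient = 4
x_2 = 1.0625, f(x_2) = 1.274429, coefficient = 2
x_3 = 1.2188, f(x_3) = 2.206269, coefficient = 4
x_4 = 1.3750, f(x_4) = 3.574463, coefficient = 2
x_5 = 1.5312, f(x_5) = 5.497743, coefficient = 4
x_6 = 1.6875, f(x_6) = 8.109146, coefficient = 2
x_7 = 1.8438, f(x_7) = 11.556016, coefficient = 4
x_8 = 2.0000, f(x_8) = 16.000000, coefficient = 1

I ≈ (0.156250/3) × 121.970657 = 6.352638
Exact value: 6.352539
Error: 0.000099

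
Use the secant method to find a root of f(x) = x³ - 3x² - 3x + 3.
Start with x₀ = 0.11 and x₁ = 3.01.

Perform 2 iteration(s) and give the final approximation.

f(x) = x³ - 3x² - 3x + 3
x₀ = 0.11, x₁ = 3.01

Secant formula: x_{n+1} = x_n - f(x_n)(x_n - x_{n-1})/(f(x_n) - f(x_{n-1}))

Iteration 1:
  f(0.110000) = 2.635031
  f(3.010000) = -5.939399
  x_2 = 3.010000 - (-5.939399)×(3.010000 - 0.110000)/(-5.939399 - 2.635031)
       = 1.001207
Iteration 2:
  f(3.010000) = -5.939399
  f(1.001207) = -2.007241
  x_3 = 1.001207 - (-2.007241)×(1.001207 - 3.010000)/(-2.007241 - (-5.939399))
       = -0.024218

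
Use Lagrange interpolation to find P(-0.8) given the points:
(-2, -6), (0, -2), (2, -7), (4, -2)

Lagrange interpolation formula:
P(x) = Σ yᵢ × Lᵢ(x)
where Lᵢ(x) = Π_{j≠i} (x - xⱼ)/(xᵢ - xⱼ)

L_0(-0.8) = (-0.8 - 0)/(-2 - 0) × (-0.8 - 2)/(-2 - 2) × (-0.8 - 4)/(-2 - 4) = 0.224000
L_1(-0.8) = (-0.8 - (-2))/(0 - (-2)) × (-0.8 - 2)/(0 - 2) × (-0.8 - 4)/(0 - 4) = 1.008000
L_2(-0.8) = (-0.8 - (-2))/(2 - (-2)) × (-0.8 - 0)/(2 - 0) × (-0.8 - 4)/(2 - 4) = -0.288000
L_3(-0.8) = (-0.8 - (-2))/(4 - (-2)) × (-0.8 - 0)/(4 - 0) × (-0.8 - 2)/(4 - 2) = 0.056000

P(-0.8) = (-6)×L_0(-0.8) + (-2)×L_1(-0.8) + (-7)×L_2(-0.8) + (-2)×L_3(-0.8)
P(-0.8) = -1.456000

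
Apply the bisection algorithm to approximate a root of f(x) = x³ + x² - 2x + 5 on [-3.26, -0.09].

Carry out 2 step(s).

f(x) = x³ + x² - 2x + 5
Initial interval: [-3.26, -0.09]

Iteration 1:
  c_1 = (-3.260000 + (-0.090000))/2 = -1.675000
  f(c_1) = f(-1.675000) = 6.456203
  f(a) × f(c) < 0, new interval: [-3.260000, -1.675000]
Iteration 2:
  c_2 = (-3.260000 + (-1.675000))/2 = -2.467500
  f(c_2) = f(-2.467500) = 1.000044
  f(a) × f(c) < 0, new interval: [-3.260000, -2.467500]

After 2 iteration(s), the approximation is c_2 = -2.467500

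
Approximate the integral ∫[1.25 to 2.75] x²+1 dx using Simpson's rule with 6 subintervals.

f(x) = x²+1
a = 1.25, b = 2.75, n = 6
h = (b - a)/n = 0.250000

Simpson's rule: (h/3)[f(x₀) + 4f(x₁) + 2f(x₂) + ... + f(xₙ)]

x_0 = 1.2500, f(x_0) = 2.562500, coefficient = 1
x_1 = 1.5000, f(x_1) = 3.250000, coefficient = 4
x_2 = 1.7500, f(x_2) = 4.062500, coefficient = 2
x_3 = 2.0000, f(x_3) = 5.000000, coefficient = 4
x_4 = 2.2500, f(x_4) = 6.062500, coefficient = 2
x_5 = 2.5000, f(x_5) = 7.250000, coefficient = 4
x_6 = 2.7500, f(x_6) = 8.562500, coefficient = 1

I ≈ (0.250000/3) × 93.375000 = 7.781250
Exact value: 7.781250
Error: 0.000000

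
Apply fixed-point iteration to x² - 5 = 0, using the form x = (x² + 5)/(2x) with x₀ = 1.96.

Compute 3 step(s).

Equation: x² - 5 = 0
Fixed-point form: x = (x² + 5)/(2x)
x₀ = 1.96

x_1 = g(1.960000) = 2.255510
x_2 = g(2.255510) = 2.236152
x_3 = g(2.236152) = 2.236068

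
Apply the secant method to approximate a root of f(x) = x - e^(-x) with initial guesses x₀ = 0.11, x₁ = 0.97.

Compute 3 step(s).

f(x) = x - e^(-x)
x₀ = 0.11, x₁ = 0.97

Secant formula: x_{n+1} = x_n - f(x_n)(x_n - x_{n-1})/(f(x_n) - f(x_{n-1}))

Iteration 1:
  f(0.110000) = -0.785834
  f(0.970000) = 0.590917
  x_2 = 0.970000 - 0.590917×(0.970000 - 0.110000)/(0.590917 - (-0.785834))
       = 0.600878
Iteration 2:
  f(0.970000) = 0.590917
  f(0.600878) = 0.052549
  x_3 = 0.600878 - 0.052549×(0.600878 - 0.970000)/(0.052549 - 0.590917)
       = 0.564849
Iteration 3:
  f(0.600878) = 0.052549
  f(0.564849) = -0.003596
  x_4 = 0.564849 - (-0.003596)×(0.564849 - 0.600878)/(-0.003596 - 0.052549)
       = 0.567157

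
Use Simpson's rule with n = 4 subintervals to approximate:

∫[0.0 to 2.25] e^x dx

f(x) = e^x
a = 0.0, b = 2.25, n = 4
h = (b - a)/n = 0.562500

Simpson's rule: (h/3)[f(x₀) + 4f(x₁) + 2f(x₂) + ... + f(xₙ)]

x_0 = 0.0000, f(x_0) = 1.000000, coefficient = 1
x_1 = 0.5625, f(x_1) = 1.755055, coefficient = 4
x_2 = 1.1250, f(x_2) = 3.080217, coefficient = 2
x_3 = 1.6875, f(x_3) = 5.405949, coefficient = 4
x_4 = 2.2500, f(x_4) = 9.487736, coefficient = 1

I ≈ (0.562500/3) × 45.292184 = 8.492284
Exact value: 8.487736
Error: 0.004549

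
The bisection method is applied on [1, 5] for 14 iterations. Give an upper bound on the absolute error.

Bisection error bound: |error| ≤ (b-a)/2^n
|error| ≤ (5 - 1)/2^14 = 4/2^14
|error| ≤ 0.0002441406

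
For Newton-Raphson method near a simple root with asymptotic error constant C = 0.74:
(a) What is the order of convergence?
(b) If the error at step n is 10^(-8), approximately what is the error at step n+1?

(a) Newton-Raphson has quadratic (order 2) convergence near simple roots.
    This means |e_{n+1}| ≈ C|e_n|².

(b) With |e_n| = 10^(-8) and C = 0.74:
    |e_{n+1}| ≈ 0.74 × (10^(-8))² = 0.74 × 10^(-16)

(a) 2 (quadratic); (b) |e_{n+1}| ≈ 7.400e-17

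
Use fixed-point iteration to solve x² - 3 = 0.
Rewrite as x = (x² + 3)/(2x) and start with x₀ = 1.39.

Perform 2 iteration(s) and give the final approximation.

Equation: x² - 3 = 0
Fixed-point form: x = (x² + 3)/(2x)
x₀ = 1.39

x_1 = g(1.390000) = 1.774137
x_2 = g(1.774137) = 1.732550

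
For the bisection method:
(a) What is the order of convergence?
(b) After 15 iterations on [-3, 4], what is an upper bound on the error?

(a) Bisection has linear (order 1) convergence; the error is halved each step.

(b) Error bound = (b-a)/2^n = (4 - (-3))/2^{15}
    = 7/2^{15}

(a) 1 (linear); (b) error ≤ 2.14e-04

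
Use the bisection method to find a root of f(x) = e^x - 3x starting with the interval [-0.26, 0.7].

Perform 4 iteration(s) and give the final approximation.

f(x) = e^x - 3x
Initial interval: [-0.26, 0.7]

Iteration 1:
  c_1 = (-0.260000 + 0.700000)/2 = 0.220000
  f(c_1) = f(0.220000) = 0.586077
  f(a) × f(c) ≥ 0, new interval: [0.220000, 0.700000]
Iteration 2:
  c_2 = (0.220000 + 0.700000)/2 = 0.460000
  f(c_2) = f(0.460000) = 0.204074
  f(a) × f(c) ≥ 0, new interval: [0.460000, 0.700000]
Iteration 3:
  c_3 = (0.460000 + 0.700000)/2 = 0.580000
  f(c_3) = f(0.580000) = 0.046038
  f(a) × f(c) ≥ 0, new interval: [0.580000, 0.700000]
Iteration 4:
  c_4 = (0.580000 + 0.700000)/2 = 0.640000
  f(c_4) = f(0.640000) = -0.023519
  f(a) × f(c) < 0, new interval: [0.580000, 0.640000]

After 4 iteration(s), the approximation is c_4 = 0.640000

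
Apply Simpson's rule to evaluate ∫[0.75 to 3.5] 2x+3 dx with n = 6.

f(x) = 2x+3
a = 0.75, b = 3.5, n = 6
h = (b - a)/n = 0.458333

Simpson's rule: (h/3)[f(x₀) + 4f(x₁) + 2f(x₂) + ... + f(xₙ)]

x_0 = 0.7500, f(x_0) = 4.500000, coefficient = 1
x_1 = 1.2083, f(x_1) = 5.416667, coefficient = 4
x_2 = 1.6667, f(x_2) = 6.333333, coefficient = 2
x_3 = 2.1250, f(x_3) = 7.250000, coefficient = 4
x_4 = 2.5833, f(x_4) = 8.166667, coefficient = 2
x_5 = 3.0417, f(x_5) = 9.083333, coefficient = 4
x_6 = 3.5000, f(x_6) = 10.000000, coefficient = 1

I ≈ (0.458333/3) × 130.500000 = 19.937500
Exact value: 19.937500
Error: 0.000000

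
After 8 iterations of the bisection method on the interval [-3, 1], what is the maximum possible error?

Bisection error bound: |error| ≤ (b-a)/2^n
|error| ≤ (1 - (-3))/2^8 = 4/2^8
|error| ≤ 0.0156250000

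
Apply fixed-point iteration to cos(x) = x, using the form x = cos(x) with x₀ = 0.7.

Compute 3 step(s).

Equation: cos(x) = x
Fixed-point form: x = cos(x)
x₀ = 0.7

x_1 = g(0.700000) = 0.764842
x_2 = g(0.764842) = 0.721492
x_3 = g(0.721492) = 0.750821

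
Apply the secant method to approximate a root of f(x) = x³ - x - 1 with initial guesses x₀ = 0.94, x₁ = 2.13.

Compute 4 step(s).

f(x) = x³ - x - 1
x₀ = 0.94, x₁ = 2.13

Secant formula: x_{n+1} = x_n - f(x_n)(x_n - x_{n-1})/(f(x_n) - f(x_{n-1}))

Iteration 1:
  f(0.940000) = -1.109416
  f(2.130000) = 6.533597
  x_2 = 2.130000 - 6.533597×(2.130000 - 0.940000)/(6.533597 - (-1.109416))
       = 1.112734
Iteration 2:
  f(2.130000) = 6.533597
  f(1.112734) = -0.734974
  x_3 = 1.112734 - (-0.734974)×(1.112734 - 2.130000)/(-0.734974 - 6.533597)
       = 1.215596
Iteration 3:
  f(1.112734) = -0.734974
  f(1.215596) = -0.419341
  x_4 = 1.215596 - (-0.419341)×(1.215596 - 1.112734)/(-0.419341 - (-0.734974))
       = 1.352257
Iteration 4:
  f(1.215596) = -0.419341
  f(1.352257) = 0.120478
  x_5 = 1.352257 - 0.120478×(1.352257 - 1.215596)/(0.120478 - (-0.419341))
       = 1.321757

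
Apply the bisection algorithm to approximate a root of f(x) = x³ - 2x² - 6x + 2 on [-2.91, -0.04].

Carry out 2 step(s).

f(x) = x³ - 2x² - 6x + 2
Initial interval: [-2.91, -0.04]

Iteration 1:
  c_1 = (-2.910000 + (-0.040000))/2 = -1.475000
  f(c_1) = f(-1.475000) = 3.289703
  f(a) × f(c) < 0, new interval: [-2.910000, -1.475000]
Iteration 2:
  c_2 = (-2.910000 + (-1.475000))/2 = -2.192500
  f(c_2) = f(-2.192500) = -4.998583
  f(a) × f(c) ≥ 0, new interval: [-2.192500, -1.475000]

After 2 iteration(s), the approximation is c_2 = -2.192500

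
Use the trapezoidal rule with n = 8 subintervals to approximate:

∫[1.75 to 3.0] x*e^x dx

f(x) = x*e^x
a = 1.75, b = 3.0, n = 8
h = (b - a)/n = 0.156250

Trapezoidal rule: (h/2)[f(x₀) + 2f(x₁) + 2f(x₂) + ... + f(xₙ)]

x_0 = 1.7500, f(x_0) = 10.070555, coefficient = 1
x_1 = 1.9062, f(x_1) = 12.824892, coefficient = 2
x_2 = 2.0625, f(x_2) = 16.222819, coefficient = 2
x_3 = 2.2188, f(x_3) = 20.403245, coefficient = 2
x_4 = 2.3750, f(x_4) = 25.533656, coefficient = 2
x_5 = 2.5312, f(x_5) = 31.815807, coefficient = 2
x_6 = 2.6875, f(x_6) = 39.492524, coefficient = 2
x_7 = 2.8438, f(x_7) = 48.855824, coefficient = 2
x_8 = 3.0000, f(x_8) = 60.256611, coefficient = 1

I ≈ (0.156250/2) × 460.624703 = 35.986305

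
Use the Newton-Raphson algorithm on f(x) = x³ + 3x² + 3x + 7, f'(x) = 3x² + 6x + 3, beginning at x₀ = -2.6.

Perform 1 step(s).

f(x) = x³ + 3x² + 3x + 7
f'(x) = 3x² + 6x + 3
x₀ = -2.6

Newton-Raphson formula: x_{n+1} = x_n - f(x_n)/f'(x_n)

Iteration 1:
  f(-2.600000) = 1.904000
  f'(-2.600000) = 7.680000
  x_1 = -2.600000 - 1.904000/7.680000 = -2.847917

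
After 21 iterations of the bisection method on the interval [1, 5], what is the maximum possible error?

Bisection error bound: |error| ≤ (b-a)/2^n
|error| ≤ (5 - 1)/2^21 = 4/2^21
|error| ≤ 0.0000019073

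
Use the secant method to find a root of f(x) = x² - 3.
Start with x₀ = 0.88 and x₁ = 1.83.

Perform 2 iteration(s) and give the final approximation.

f(x) = x² - 3
x₀ = 0.88, x₁ = 1.83

Secant formula: x_{n+1} = x_n - f(x_n)(x_n - x_{n-1})/(f(x_n) - f(x_{n-1}))

Iteration 1:
  f(0.880000) = -2.225600
  f(1.830000) = 0.348900
  x_2 = 1.830000 - 0.348900×(1.830000 - 0.880000)/(0.348900 - (-2.225600))
       = 1.701255
Iteration 2:
  f(1.830000) = 0.348900
  f(1.701255) = -0.105733
  x_3 = 1.701255 - (-0.105733)×(1.701255 - 1.830000)/(-0.105733 - 0.348900)
       = 1.731197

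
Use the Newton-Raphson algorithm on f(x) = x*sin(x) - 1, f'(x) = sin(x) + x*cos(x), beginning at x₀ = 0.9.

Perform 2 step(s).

f(x) = x*sin(x) - 1
f'(x) = sin(x) + x*cos(x)
x₀ = 0.9

Newton-Raphson formula: x_{n+1} = x_n - f(x_n)/f'(x_n)

Iteration 1:
  f(0.900000) = -0.295006
  f'(0.900000) = 1.342776
  x_1 = 0.900000 - (-0.295006)/1.342776 = 1.119698
Iteration 2:
  f(1.119698) = 0.007694
  f'(1.119698) = 1.388106
  x_2 = 1.119698 - 0.007694/1.388106 = 1.114156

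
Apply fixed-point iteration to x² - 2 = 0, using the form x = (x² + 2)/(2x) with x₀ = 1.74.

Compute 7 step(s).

Equation: x² - 2 = 0
Fixed-point form: x = (x² + 2)/(2x)
x₀ = 1.74

x_1 = g(1.740000) = 1.444713
x_2 = g(1.444713) = 1.414535
x_3 = g(1.414535) = 1.414214
x_4 = g(1.414214) = 1.414214
x_5 = g(1.414214) = 1.414214
x_6 = g(1.414214) = 1.414214
x_7 = g(1.414214) = 1.414214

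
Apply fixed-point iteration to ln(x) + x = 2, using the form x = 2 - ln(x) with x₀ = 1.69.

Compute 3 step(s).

Equation: ln(x) + x = 2
Fixed-point form: x = 2 - ln(x)
x₀ = 1.69

x_1 = g(1.690000) = 1.475271
x_2 = g(1.475271) = 1.611158
x_3 = g(1.611158) = 1.523047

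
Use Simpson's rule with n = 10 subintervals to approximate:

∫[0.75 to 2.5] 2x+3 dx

f(x) = 2x+3
a = 0.75, b = 2.5, n = 10
h = (b - a)/n = 0.175000

Simpson's rule: (h/3)[f(x₀) + 4f(x₁) + 2f(x₂) + ... + f(xₙ)]

x_0 = 0.7500, f(x_0) = 4.500000, coefficient = 1
x_1 = 0.9250, f(x_1) = 4.850000, coefficient = 4
x_2 = 1.1000, f(x_2) = 5.200000, coefficient = 2
x_3 = 1.2750, f(x_3) = 5.550000, coefficient = 4
x_4 = 1.4500, f(x_4) = 5.900000, coefficient = 2
x_5 = 1.6250, f(x_5) = 6.250000, coefficient = 4
x_6 = 1.8000, f(x_6) = 6.600000, coefficient = 2
x_7 = 1.9750, f(x_7) = 6.950000, coefficient = 4
x_8 = 2.1500, f(x_8) = 7.300000, coefficient = 2
x_9 = 2.3250, f(x_9) = 7.650000, coefficient = 4
x_10 = 2.5000, f(x_10) = 8.000000, coefficient = 1

I ≈ (0.175000/3) × 187.500000 = 10.937500
Exact value: 10.937500
Error: 0.000000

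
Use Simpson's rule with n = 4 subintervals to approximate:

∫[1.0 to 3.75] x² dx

f(x) = x²
a = 1.0, b = 3.75, n = 4
h = (b - a)/n = 0.687500

Simpson's rule: (h/3)[f(x₀) + 4f(x₁) + 2f(x₂) + ... + f(xₙ)]

x_0 = 1.0000, f(x_0) = 1.000000, coefficient = 1
x_1 = 1.6875, f(x_1) = 2.847656, coefficient = 4
x_2 = 2.3750, f(x_2) = 5.640625, coefficient = 2
x_3 = 3.0625, f(x_3) = 9.378906, coefficient = 4
x_4 = 3.7500, f(x_4) = 14.062500, coefficient = 1

I ≈ (0.687500/3) × 75.250000 = 17.244792
Exact value: 17.244792
Error: 0.000000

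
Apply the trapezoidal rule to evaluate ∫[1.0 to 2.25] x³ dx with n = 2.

f(x) = x³
a = 1.0, b = 2.25, n = 2
h = (b - a)/n = 0.625000

Trapezoidal rule: (h/2)[f(x₀) + 2f(x₁) + 2f(x₂) + ... + f(xₙ)]

x_0 = 1.0000, f(x_0) = 1.000000, coefficient = 1
x_1 = 1.6250, f(x_1) = 4.291016, coefficient = 2
x_2 = 2.2500, f(x_2) = 11.390625, coefficient = 1

I ≈ (0.625000/2) × 20.972656 = 6.553955
Exact value: 6.157227
Error: 0.396729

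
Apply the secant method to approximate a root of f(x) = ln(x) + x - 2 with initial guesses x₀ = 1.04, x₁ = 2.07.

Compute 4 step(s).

f(x) = ln(x) + x - 2
x₀ = 1.04, x₁ = 2.07

Secant formula: x_{n+1} = x_n - f(x_n)(x_n - x_{n-1})/(f(x_n) - f(x_{n-1}))

Iteration 1:
  f(1.040000) = -0.920779
  f(2.070000) = 0.797549
  x_2 = 2.070000 - 0.797549×(2.070000 - 1.040000)/(0.797549 - (-0.920779))
       = 1.591933
Iteration 2:
  f(2.070000) = 0.797549
  f(1.591933) = 0.056883
  x_3 = 1.591933 - 0.056883×(1.591933 - 2.070000)/(0.056883 - 0.797549)
       = 1.555218
Iteration 3:
  f(1.591933) = 0.056883
  f(1.555218) = -0.003166
  x_4 = 1.555218 - (-0.003166)×(1.555218 - 1.591933)/(-0.003166 - 0.056883)
       = 1.557154
Iteration 4:
  f(1.555218) = -0.003166
  f(1.557154) = 0.000014
  x_5 = 1.557154 - 0.000014×(1.557154 - 1.555218)/(0.000014 - (-0.003166))
       = 1.557146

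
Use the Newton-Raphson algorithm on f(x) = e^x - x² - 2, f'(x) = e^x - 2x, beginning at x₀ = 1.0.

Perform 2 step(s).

f(x) = e^x - x² - 2
f'(x) = e^x - 2x
x₀ = 1.0

Newton-Raphson formula: x_{n+1} = x_n - f(x_n)/f'(x_n)

Iteration 1:
  f(1.000000) = -0.281718
  f'(1.000000) = 0.718282
  x_1 = 1.000000 - (-0.281718)/0.718282 = 1.392211
Iteration 2:
  f(1.392211) = 0.085485
  f'(1.392211) = 1.239315
  x_2 = 1.392211 - 0.085485/1.239315 = 1.323233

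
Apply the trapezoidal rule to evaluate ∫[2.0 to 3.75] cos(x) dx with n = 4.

f(x) = cos(x)
a = 2.0, b = 3.75, n = 4
h = (b - a)/n = 0.437500

Trapezoidal rule: (h/2)[f(x₀) + 2f(x₁) + 2f(x₂) + ... + f(xₙ)]

x_0 = 2.0000, f(x_0) = -0.416147, coefficient = 1
x_1 = 2.4375, f(x_1) = -0.762199, coefficient = 2
x_2 = 2.8750, f(x_2) = -0.964674, coefficient = 2
x_3 = 3.3125, f(x_3) = -0.985431, coefficient = 2
x_4 = 3.7500, f(x_4) = -0.820559, coefficient = 1

I ≈ (0.437500/2) × -6.661315 = -1.457163
Exact value: -1.480859
Error: 0.023696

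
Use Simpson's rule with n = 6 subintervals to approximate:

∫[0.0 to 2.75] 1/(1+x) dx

f(x) = 1/(1+x)
a = 0.0, b = 2.75, n = 6
h = (b - a)/n = 0.458333

Simpson's rule: (h/3)[f(x₀) + 4f(x₁) + 2f(x₂) + ... + f(xₙ)]

x_0 = 0.0000, f(x_0) = 1.000000, coefficient = 1
x_1 = 0.4583, f(x_1) = 0.685714, coefficient = 4
x_2 = 0.9167, f(x_2) = 0.521739, coefficient = 2
x_3 = 1.3750, f(x_3) = 0.421053, coefficient = 4
x_4 = 1.8333, f(x_4) = 0.352941, coefficient = 2
x_5 = 2.2917, f(x_5) = 0.303797, coefficient = 4
x_6 = 2.7500, f(x_6) = 0.266667, coefficient = 1

I ≈ (0.458333/3) × 8.658285 = 1.322794
Exact value: 1.321756
Error: 0.001038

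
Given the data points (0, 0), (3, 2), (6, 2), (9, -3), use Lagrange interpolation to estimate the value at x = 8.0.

Lagrange interpolation formula:
P(x) = Σ yᵢ × Lᵢ(x)
where Lᵢ(x) = Π_{j≠i} (x - xⱼ)/(xᵢ - xⱼ)

L_0(8.0) = (8.0 - 3)/(0 - 3) × (8.0 - 6)/(0 - 6) × (8.0 - 9)/(0 - 9) = 0.061728
L_1(8.0) = (8.0 - 0)/(3 - 0) × (8.0 - 6)/(3 - 6) × (8.0 - 9)/(3 - 9) = -0.296296
L_2(8.0) = (8.0 - 0)/(6 - 0) × (8.0 - 3)/(6 - 3) × (8.0 - 9)/(6 - 9) = 0.740741
L_3(8.0) = (8.0 - 0)/(9 - 0) × (8.0 - 3)/(9 - 3) × (8.0 - 6)/(9 - 6) = 0.493827

P(8.0) = 0×L_0(8.0) + 2×L_1(8.0) + 2×L_2(8.0) + (-3)×L_3(8.0)
P(8.0) = -0.592593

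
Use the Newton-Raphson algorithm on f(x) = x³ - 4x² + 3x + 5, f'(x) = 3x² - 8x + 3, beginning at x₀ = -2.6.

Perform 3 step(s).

f(x) = x³ - 4x² + 3x + 5
f'(x) = 3x² - 8x + 3
x₀ = -2.6

Newton-Raphson formula: x_{n+1} = x_n - f(x_n)/f'(x_n)

Iteration 1:
  f(-2.600000) = -47.416000
  f'(-2.600000) = 44.080000
  x_1 = -2.600000 - (-47.416000)/44.080000 = -1.524319
Iteration 2:
  f(-1.524319) = -12.408989
  f'(-1.524319) = 22.165204
  x_2 = -1.524319 - (-12.408989)/22.165204 = -0.964478
Iteration 3:
  f(-0.964478) = -2.511486
  f'(-0.964478) = 13.506484
  x_3 = -0.964478 - (-2.511486)/13.506484 = -0.778532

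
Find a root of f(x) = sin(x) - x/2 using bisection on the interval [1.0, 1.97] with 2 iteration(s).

f(x) = sin(x) - x/2
Initial interval: [1.0, 1.97]

Iteration 1:
  c_1 = (1.000000 + 1.970000)/2 = 1.485000
  f(c_1) = f(1.485000) = 0.253822
  f(a) × f(c) ≥ 0, new interval: [1.485000, 1.970000]
Iteration 2:
  c_2 = (1.485000 + 1.970000)/2 = 1.727500
  f(c_2) = f(1.727500) = 0.123997
  f(a) × f(c) ≥ 0, new interval: [1.727500, 1.970000]

After 2 iteration(s), the approximation is c_2 = 1.727500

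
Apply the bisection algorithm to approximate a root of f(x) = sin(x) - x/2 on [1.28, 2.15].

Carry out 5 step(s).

f(x) = sin(x) - x/2
Initial interval: [1.28, 2.15]

Iteration 1:
  c_1 = (1.280000 + 2.150000)/2 = 1.715000
  f(c_1) = f(1.715000) = 0.132121
  f(a) × f(c) ≥ 0, new interval: [1.715000, 2.150000]
Iteration 2:
  c_2 = (1.715000 + 2.150000)/2 = 1.932500
  f(c_2) = f(1.932500) = -0.030955
  f(a) × f(c) < 0, new interval: [1.715000, 1.932500]
Iteration 3:
  c_3 = (1.715000 + 1.932500)/2 = 1.823750
  f(c_3) = f(1.823750) = 0.056302
  f(a) × f(c) ≥ 0, new interval: [1.823750, 1.932500]
Iteration 4:
  c_4 = (1.823750 + 1.932500)/2 = 1.878125
  f(c_4) = f(1.878125) = 0.014083
  f(a) × f(c) ≥ 0, new interval: [1.878125, 1.932500]
Iteration 5:
  c_5 = (1.878125 + 1.932500)/2 = 1.905312
  f(c_5) = f(1.905312) = -0.008087
  f(a) × f(c) < 0, new interval: [1.878125, 1.905312]

After 5 iteration(s), the approximation is c_5 = 1.905312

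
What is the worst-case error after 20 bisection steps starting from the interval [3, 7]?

Bisection error bound: |error| ≤ (b-a)/2^n
|error| ≤ (7 - 3)/2^20 = 4/2^20
|error| ≤ 0.0000038147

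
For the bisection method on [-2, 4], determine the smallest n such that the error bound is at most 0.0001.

We need (b-a)/2^n ≤ 0.0001
(4 - (-2))/2^n ≤ 0.0001
6/2^n ≤ 0.0001
2^n ≥ 60000
n ≥ log₂(60000) = 15.87
n ≥ 16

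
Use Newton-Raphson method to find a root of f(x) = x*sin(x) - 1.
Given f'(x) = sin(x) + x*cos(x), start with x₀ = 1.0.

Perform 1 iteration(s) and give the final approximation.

f(x) = x*sin(x) - 1
f'(x) = sin(x) + x*cos(x)
x₀ = 1.0

Newton-Raphson formula: x_{n+1} = x_n - f(x_n)/f'(x_n)

Iteration 1:
  f(1.000000) = -0.158529
  f'(1.000000) = 1.381773
  x_1 = 1.000000 - (-0.158529)/1.381773 = 1.114729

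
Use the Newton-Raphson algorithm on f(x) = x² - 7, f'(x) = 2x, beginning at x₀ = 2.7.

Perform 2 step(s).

f(x) = x² - 7
f'(x) = 2x
x₀ = 2.7

Newton-Raphson formula: x_{n+1} = x_n - f(x_n)/f'(x_n)

Iteration 1:
  f(2.700000) = 0.290000
  f'(2.700000) = 5.400000
  x_1 = 2.700000 - 0.290000/5.400000 = 2.646296
Iteration 2:
  f(2.646296) = 0.002884
  f'(2.646296) = 5.292593
  x_2 = 2.646296 - 0.002884/5.292593 = 2.645751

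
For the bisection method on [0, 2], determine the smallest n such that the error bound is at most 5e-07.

We need (b-a)/2^n ≤ 5e-07
(2 - 0)/2^n ≤ 5e-07
2/2^n ≤ 5e-07
2^n ≥ 4000000
n ≥ log₂(4000000) = 21.93
n ≥ 22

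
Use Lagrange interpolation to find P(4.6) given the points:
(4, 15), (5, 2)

Lagrange interpolation formula:
P(x) = Σ yᵢ × Lᵢ(x)
where Lᵢ(x) = Π_{j≠i} (x - xⱼ)/(xᵢ - xⱼ)

L_0(4.6) = (4.6 - 5)/(4 - 5) = 0.400000
L_1(4.6) = (4.6 - 4)/(5 - 4) = 0.600000

P(4.6) = 15×L_0(4.6) + 2×L_1(4.6)
P(4.6) = 7.200000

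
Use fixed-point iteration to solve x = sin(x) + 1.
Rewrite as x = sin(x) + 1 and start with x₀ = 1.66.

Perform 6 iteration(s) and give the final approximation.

Equation: x = sin(x) + 1
Fixed-point form: x = sin(x) + 1
x₀ = 1.66

x_1 = g(1.660000) = 1.996024
x_2 = g(1.996024) = 1.910945
x_3 = g(1.910945) = 1.942705
x_4 = g(1.942705) = 1.931635
x_5 = g(1.931635) = 1.935601
x_6 = g(1.935601) = 1.934193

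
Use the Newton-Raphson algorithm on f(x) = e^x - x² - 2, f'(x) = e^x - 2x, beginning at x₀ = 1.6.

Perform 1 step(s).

f(x) = e^x - x² - 2
f'(x) = e^x - 2x
x₀ = 1.6

Newton-Raphson formula: x_{n+1} = x_n - f(x_n)/f'(x_n)

Iteration 1:
  f(1.600000) = 0.393032
  f'(1.600000) = 1.753032
  x_1 = 1.600000 - 0.393032/1.753032 = 1.375799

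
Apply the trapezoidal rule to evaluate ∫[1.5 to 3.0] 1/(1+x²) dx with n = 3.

f(x) = 1/(1+x²)
a = 1.5, b = 3.0, n = 3
h = (b - a)/n = 0.500000

Trapezoidal rule: (h/2)[f(x₀) + 2f(x₁) + 2f(x₂) + ... + f(xₙ)]

x_0 = 1.5000, f(x_0) = 0.307692, coefficient = 1
x_1 = 2.0000, f(x_1) = 0.200000, coefficient = 2
x_2 = 2.5000, f(x_2) = 0.137931, coefficient = 2
x_3 = 3.0000, f(x_3) = 0.100000, coefficient = 1

I ≈ (0.500000/2) × 1.083554 = 0.270889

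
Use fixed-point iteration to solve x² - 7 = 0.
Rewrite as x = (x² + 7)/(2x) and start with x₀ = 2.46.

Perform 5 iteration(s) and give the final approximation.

Equation: x² - 7 = 0
Fixed-point form: x = (x² + 7)/(2x)
x₀ = 2.46

x_1 = g(2.460000) = 2.652764
x_2 = g(2.652764) = 2.645761
x_3 = g(2.645761) = 2.645751
x_4 = g(2.645751) = 2.645751
x_5 = g(2.645751) = 2.645751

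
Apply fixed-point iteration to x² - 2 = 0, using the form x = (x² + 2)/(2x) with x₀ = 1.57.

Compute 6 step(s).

Equation: x² - 2 = 0
Fixed-point form: x = (x² + 2)/(2x)
x₀ = 1.57

x_1 = g(1.570000) = 1.421943
x_2 = g(1.421943) = 1.414235
x_3 = g(1.414235) = 1.414214
x_4 = g(1.414214) = 1.414214
x_5 = g(1.414214) = 1.414214
x_6 = g(1.414214) = 1.414214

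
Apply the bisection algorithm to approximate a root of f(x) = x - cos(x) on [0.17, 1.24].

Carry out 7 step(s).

f(x) = x - cos(x)
Initial interval: [0.17, 1.24]

Iteration 1:
  c_1 = (0.170000 + 1.240000)/2 = 0.705000
  f(c_1) = f(0.705000) = -0.056612
  f(a) × f(c) ≥ 0, new interval: [0.705000, 1.240000]
Iteration 2:
  c_2 = (0.705000 + 1.240000)/2 = 0.972500
  f(c_2) = f(0.972500) = 0.409264
  f(a) × f(c) < 0, new interval: [0.705000, 0.972500]
Iteration 3:
  c_3 = (0.705000 + 0.972500)/2 = 0.838750
  f(c_3) = f(0.838750) = 0.170357
  f(a) × f(c) < 0, new interval: [0.705000, 0.838750]
Iteration 4:
  c_4 = (0.705000 + 0.838750)/2 = 0.771875
  f(c_4) = f(0.771875) = 0.055271
  f(a) × f(c) < 0, new interval: [0.705000, 0.771875]
Iteration 5:
  c_5 = (0.705000 + 0.771875)/2 = 0.738437
  f(c_5) = f(0.738437) = -0.001084
  f(a) × f(c) ≥ 0, new interval: [0.738437, 0.771875]
Iteration 6:
  c_6 = (0.738437 + 0.771875)/2 = 0.755156
  f(c_6) = f(0.755156) = 0.026992
  f(a) × f(c) < 0, new interval: [0.738437, 0.755156]
Iteration 7:
  c_7 = (0.738437 + 0.755156)/2 = 0.746797
  f(c_7) = f(0.746797) = 0.012928
  f(a) × f(c) < 0, new interval: [0.738437, 0.746797]

After 7 iteration(s), the approximation is c_7 = 0.746797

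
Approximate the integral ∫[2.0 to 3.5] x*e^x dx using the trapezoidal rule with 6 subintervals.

f(x) = x*e^x
a = 2.0, b = 3.5, n = 6
h = (b - a)/n = 0.250000

Trapezoidal rule: (h/2)[f(x₀) + 2f(x₁) + 2f(x₂) + ... + f(xₙ)]

x_0 = 2.0000, f(x_0) = 14.778112, coefficient = 1
x_1 = 2.2500, f(x_1) = 21.347406, coefficient = 2
x_2 = 2.5000, f(x_2) = 30.456235, coefficient = 2
x_3 = 2.7500, f(x_3) = 43.017238, coefficient = 2
x_4 = 3.0000, f(x_4) = 60.256611, coefficient = 2
x_5 = 3.2500, f(x_5) = 83.818605, coefficient = 2
x_6 = 3.5000, f(x_6) = 115.904082, coefficient = 1

I ≈ (0.250000/2) × 608.474381 = 76.059298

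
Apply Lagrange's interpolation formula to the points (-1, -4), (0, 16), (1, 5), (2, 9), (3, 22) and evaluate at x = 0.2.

Lagrange interpolation formula:
P(x) = Σ yᵢ × Lᵢ(x)
where Lᵢ(x) = Π_{j≠i} (x - xⱼ)/(xᵢ - xⱼ)

L_0(0.2) = (0.2 - 0)/(-1 - 0) × (0.2 - 1)/(-1 - 1) × (0.2 - 2)/(-1 - 2) × (0.2 - 3)/(-1 - 3) = -0.033600
L_1(0.2) = (0.2 - (-1))/(0 - (-1)) × (0.2 - 1)/(0 - 1) × (0.2 - 2)/(0 - 2) × (0.2 - 3)/(0 - 3) = 0.806400
L_2(0.2) = (0.2 - (-1))/(1 - (-1)) × (0.2 - 0)/(1 - 0) × (0.2 - 2)/(1 - 2) × (0.2 - 3)/(1 - 3) = 0.302400
L_3(0.2) = (0.2 - (-1))/(2 - (-1)) × (0.2 - 0)/(2 - 0) × (0.2 - 1)/(2 - 1) × (0.2 - 3)/(2 - 3) = -0.089600
L_4(0.2) = (0.2 - (-1))/(3 - (-1)) × (0.2 - 0)/(3 - 0) × (0.2 - 1)/(3 - 1) × (0.2 - 2)/(3 - 2) = 0.014400

P(0.2) = (-4)×L_0(0.2) + 16×L_1(0.2) + 5×L_2(0.2) + 9×L_3(0.2) + 22×L_4(0.2)
P(0.2) = 14.059200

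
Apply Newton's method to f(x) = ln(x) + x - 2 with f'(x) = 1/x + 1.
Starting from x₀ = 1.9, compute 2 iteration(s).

f(x) = ln(x) + x - 2
f'(x) = 1/x + 1
x₀ = 1.9

Newton-Raphson formula: x_{n+1} = x_n - f(x_n)/f'(x_n)

Iteration 1:
  f(1.900000) = 0.541854
  f'(1.900000) = 1.526316
  x_1 = 1.900000 - 0.541854/1.526316 = 1.544992
Iteration 2:
  f(1.544992) = -0.019989
  f'(1.544992) = 1.647252
  x_2 = 1.544992 - (-0.019989)/1.647252 = 1.557127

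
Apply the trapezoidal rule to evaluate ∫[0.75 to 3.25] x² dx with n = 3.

f(x) = x²
a = 0.75, b = 3.25, n = 3
h = (b - a)/n = 0.833333

Trapezoidal rule: (h/2)[f(x₀) + 2f(x₁) + 2f(x₂) + ... + f(xₙ)]

x_0 = 0.7500, f(x_0) = 0.562500, coefficient = 1
x_1 = 1.5833, f(x_1) = 2.506944, coefficient = 2
x_2 = 2.4167, f(x_2) = 5.840278, coefficient = 2
x_3 = 3.2500, f(x_3) = 10.562500, coefficient = 1

I ≈ (0.833333/2) × 27.819444 = 11.591435
Exact value: 11.302083
Error: 0.289352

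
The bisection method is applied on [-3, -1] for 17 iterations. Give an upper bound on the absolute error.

Bisection error bound: |error| ≤ (b-a)/2^n
|error| ≤ (-1 - (-3))/2^17 = 2/2^17
|error| ≤ 0.0000152588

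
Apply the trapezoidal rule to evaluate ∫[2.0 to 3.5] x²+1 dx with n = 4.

f(x) = x²+1
a = 2.0, b = 3.5, n = 4
h = (b - a)/n = 0.375000

Trapezoidal rule: (h/2)[f(x₀) + 2f(x₁) + 2f(x₂) + ... + f(xₙ)]

x_0 = 2.0000, f(x_0) = 5.000000, coefficient = 1
x_1 = 2.3750, f(x_1) = 6.640625, coefficient = 2
x_2 = 2.7500, f(x_2) = 8.562500, coefficient = 2
x_3 = 3.1250, f(x_3) = 10.765625, coefficient = 2
x_4 = 3.5000, f(x_4) = 13.250000, coefficient = 1

I ≈ (0.375000/2) × 70.187500 = 13.160156
Exact value: 13.125000
Error: 0.035156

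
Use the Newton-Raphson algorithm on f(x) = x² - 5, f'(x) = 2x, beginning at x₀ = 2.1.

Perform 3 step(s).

f(x) = x² - 5
f'(x) = 2x
x₀ = 2.1

Newton-Raphson formula: x_{n+1} = x_n - f(x_n)/f'(x_n)

Iteration 1:
  f(2.100000) = -0.590000
  f'(2.100000) = 4.200000
  x_1 = 2.100000 - (-0.590000)/4.200000 = 2.240476
Iteration 2:
  f(2.240476) = 0.019734
  f'(2.240476) = 4.480952
  x_2 = 2.240476 - 0.019734/4.480952 = 2.236072
Iteration 3:
  f(2.236072) = 0.000019
  f'(2.236072) = 4.472145
  x_3 = 2.236072 - 0.000019/4.472145 = 2.236068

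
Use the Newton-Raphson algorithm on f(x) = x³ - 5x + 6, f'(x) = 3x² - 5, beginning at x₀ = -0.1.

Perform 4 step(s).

f(x) = x³ - 5x + 6
f'(x) = 3x² - 5
x₀ = -0.1

Newton-Raphson formula: x_{n+1} = x_n - f(x_n)/f'(x_n)

Iteration 1:
  f(-0.100000) = 6.499000
  f'(-0.100000) = -4.970000
  x_1 = -0.100000 - 6.499000/(-4.970000) = 1.207646
Iteration 2:
  f(1.207646) = 1.723012
  f'(1.207646) = -0.624774
  x_2 = 1.207646 - 1.723012/(-0.624774) = 3.965460
Iteration 3:
  f(3.965460) = 48.529073
  f'(3.965460) = 42.174629
  x_3 = 3.965460 - 48.529073/42.174629 = 2.814791
Iteration 4:
  f(2.814791) = 14.227763
  f'(2.814791) = 18.769138
  x_4 = 2.814791 - 14.227763/18.769138 = 2.056750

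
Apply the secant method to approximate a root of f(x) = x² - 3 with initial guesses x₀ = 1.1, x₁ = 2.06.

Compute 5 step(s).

f(x) = x² - 3
x₀ = 1.1, x₁ = 2.06

Secant formula: x_{n+1} = x_n - f(x_n)(x_n - x_{n-1})/(f(x_n) - f(x_{n-1}))

Iteration 1:
  f(1.100000) = -1.790000
  f(2.060000) = 1.243600
  x_2 = 2.060000 - 1.243600×(2.060000 - 1.100000)/(1.243600 - (-1.790000))
       = 1.666456
Iteration 2:
  f(2.060000) = 1.243600
  f(1.666456) = -0.222925
  x_3 = 1.666456 - (-0.222925)×(1.666456 - 2.060000)/(-0.222925 - 1.243600)
       = 1.726278
Iteration 3:
  f(1.666456) = -0.222925
  f(1.726278) = -0.019964
  x_4 = 1.726278 - (-0.019964)×(1.726278 - 1.666456)/(-0.019964 - (-0.222925))
       = 1.732162
Iteration 4:
  f(1.726278) = -0.019964
  f(1.732162) = 0.000387
  x_5 = 1.732162 - 0.000387×(1.732162 - 1.726278)/(0.000387 - (-0.019964))
       = 1.732051
Iteration 5:
  f(1.732162) = 0.000387
  f(1.732051) = -0.000001
  x_6 = 1.732051 - (-0.000001)×(1.732051 - 1.732162)/(-0.000001 - 0.000387)
       = 1.732051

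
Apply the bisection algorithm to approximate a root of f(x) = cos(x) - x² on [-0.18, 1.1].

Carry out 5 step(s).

f(x) = cos(x) - x²
Initial interval: [-0.18, 1.1]

Iteration 1:
  c_1 = (-0.180000 + 1.100000)/2 = 0.460000
  f(c_1) = f(0.460000) = 0.684452
  f(a) × f(c) ≥ 0, new interval: [0.460000, 1.100000]
Iteration 2:
  c_2 = (0.460000 + 1.100000)/2 = 0.780000
  f(c_2) = f(0.780000) = 0.102514
  f(a) × f(c) ≥ 0, new interval: [0.780000, 1.100000]
Iteration 3:
  c_3 = (0.780000 + 1.100000)/2 = 0.940000
  f(c_3) = f(0.940000) = -0.293812
  f(a) × f(c) < 0, new interval: [0.780000, 0.940000]
Iteration 4:
  c_4 = (0.780000 + 0.940000)/2 = 0.860000
  f(c_4) = f(0.860000) = -0.087163
  f(a) × f(c) < 0, new interval: [0.780000, 0.860000]
Iteration 5:
  c_5 = (0.780000 + 0.860000)/2 = 0.820000
  f(c_5) = f(0.820000) = 0.009821
  f(a) × f(c) ≥ 0, new interval: [0.820000, 0.860000]

After 5 iteration(s), the approximation is c_5 = 0.820000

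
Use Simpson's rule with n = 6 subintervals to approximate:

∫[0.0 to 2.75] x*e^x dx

f(x) = x*e^x
a = 0.0, b = 2.75, n = 6
h = (b - a)/n = 0.458333

Simpson's rule: (h/3)[f(x₀) + 4f(x₁) + 2f(x₂) + ... + f(xₙ)]

x_0 = 0.0000, f(x_0) = 0.000000, coefficient = 1
x_1 = 0.4583, f(x_1) = 0.724825, coefficient = 4
x_2 = 0.9167, f(x_2) = 2.292528, coefficient = 2
x_3 = 1.3750, f(x_3) = 5.438230, coefficient = 4
x_4 = 1.8333, f(x_4) = 11.466952, coefficient = 2
x_5 = 2.2917, f(x_5) = 22.667814, coefficient = 4
x_6 = 2.7500, f(x_6) = 43.017238, coefficient = 1

I ≈ (0.458333/3) × 185.859674 = 28.395228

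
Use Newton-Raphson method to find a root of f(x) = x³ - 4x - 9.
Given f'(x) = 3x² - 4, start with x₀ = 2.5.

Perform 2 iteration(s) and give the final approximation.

f(x) = x³ - 4x - 9
f'(x) = 3x² - 4
x₀ = 2.5

Newton-Raphson formula: x_{n+1} = x_n - f(x_n)/f'(x_n)

Iteration 1:
  f(2.500000) = -3.375000
  f'(2.500000) = 14.750000
  x_1 = 2.500000 - (-3.375000)/14.750000 = 2.728814
Iteration 2:
  f(2.728814) = 0.404647
  f'(2.728814) = 18.339270
  x_2 = 2.728814 - 0.404647/18.339270 = 2.706749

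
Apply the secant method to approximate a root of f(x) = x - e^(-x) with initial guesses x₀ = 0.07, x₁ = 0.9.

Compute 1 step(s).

f(x) = x - e^(-x)
x₀ = 0.07, x₁ = 0.9

Secant formula: x_{n+1} = x_n - f(x_n)(x_n - x_{n-1})/(f(x_n) - f(x_{n-1}))

Iteration 1:
  f(0.070000) = -0.862394
  f(0.900000) = 0.493430
  x_2 = 0.900000 - 0.493430×(0.900000 - 0.070000)/(0.493430 - (-0.862394))
       = 0.597935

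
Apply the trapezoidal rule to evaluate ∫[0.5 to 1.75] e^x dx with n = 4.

f(x) = e^x
a = 0.5, b = 1.75, n = 4
h = (b - a)/n = 0.312500

Trapezoidal rule: (h/2)[f(x₀) + 2f(x₁) + 2f(x₂) + ... + f(xₙ)]

x_0 = 0.5000, f(x_0) = 1.648721, coefficient = 1
x_1 = 0.8125, f(x_1) = 2.253535, coefficient = 2
x_2 = 1.1250, f(x_2) = 3.080217, coefficient = 2
x_3 = 1.4375, f(x_3) = 4.210157, coefficient = 2
x_4 = 1.7500, f(x_4) = 5.754603, coefficient = 1

I ≈ (0.312500/2) × 26.491142 = 4.139241
Exact value: 4.105881
Error: 0.033359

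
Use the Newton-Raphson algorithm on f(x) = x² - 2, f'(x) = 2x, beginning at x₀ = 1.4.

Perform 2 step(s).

f(x) = x² - 2
f'(x) = 2x
x₀ = 1.4

Newton-Raphson formula: x_{n+1} = x_n - f(x_n)/f'(x_n)

Iteration 1:
  f(1.400000) = -0.040000
  f'(1.400000) = 2.800000
  x_1 = 1.400000 - (-0.040000)/2.800000 = 1.414286
Iteration 2:
  f(1.414286) = 0.000204
  f'(1.414286) = 2.828571
  x_2 = 1.414286 - 0.000204/2.828571 = 1.414214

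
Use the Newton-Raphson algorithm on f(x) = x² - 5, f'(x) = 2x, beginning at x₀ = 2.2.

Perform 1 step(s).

f(x) = x² - 5
f'(x) = 2x
x₀ = 2.2

Newton-Raphson formula: x_{n+1} = x_n - f(x_n)/f'(x_n)

Iteration 1:
  f(2.200000) = -0.160000
  f'(2.200000) = 4.400000
  x_1 = 2.200000 - (-0.160000)/4.400000 = 2.236364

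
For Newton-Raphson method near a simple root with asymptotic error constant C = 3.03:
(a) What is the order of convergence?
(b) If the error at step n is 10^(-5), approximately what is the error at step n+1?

(a) Newton-Raphson has quadratic (order 2) convergence near simple roots.
    This means |e_{n+1}| ≈ C|e_n|².

(b) With |e_n| = 10^(-5) and C = 3.03:
    |e_{n+1}| ≈ 3.03 × (10^(-5))² = 3.03 × 10^(-10)

(a) 2 (quadratic); (b) |e_{n+1}| ≈ 3.030e-10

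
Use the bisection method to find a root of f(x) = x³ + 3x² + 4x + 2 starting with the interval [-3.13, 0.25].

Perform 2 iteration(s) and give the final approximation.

f(x) = x³ + 3x² + 4x + 2
Initial interval: [-3.13, 0.25]

Iteration 1:
  c_1 = (-3.130000 + 0.250000)/2 = -1.440000
  f(c_1) = f(-1.440000) = -0.525184
  f(a) × f(c) ≥ 0, new interval: [-1.440000, 0.250000]
Iteration 2:
  c_2 = (-1.440000 + 0.250000)/2 = -0.595000
  f(c_2) = f(-0.595000) = 0.471430
  f(a) × f(c) < 0, new interval: [-1.440000, -0.595000]

After 2 iteration(s), the approximation is c_2 = -0.595000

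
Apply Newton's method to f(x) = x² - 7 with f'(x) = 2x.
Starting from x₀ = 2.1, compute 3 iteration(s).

f(x) = x² - 7
f'(x) = 2x
x₀ = 2.1

Newton-Raphson formula: x_{n+1} = x_n - f(x_n)/f'(x_n)

Iteration 1:
  f(2.100000) = -2.590000
  f'(2.100000) = 4.200000
  x_1 = 2.100000 - (-2.590000)/4.200000 = 2.716667
Iteration 2:
  f(2.716667) = 0.380278
  f'(2.716667) = 5.433333
  x_2 = 2.716667 - 0.380278/5.433333 = 2.646677
Iteration 3:
  f(2.646677) = 0.004899
  f'(2.646677) = 5.293354
  x_3 = 2.646677 - 0.004899/5.293354 = 2.645751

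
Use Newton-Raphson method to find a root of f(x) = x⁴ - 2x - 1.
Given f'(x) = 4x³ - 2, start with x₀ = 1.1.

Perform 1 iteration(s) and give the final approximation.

f(x) = x⁴ - 2x - 1
f'(x) = 4x³ - 2
x₀ = 1.1

Newton-Raphson formula: x_{n+1} = x_n - f(x_n)/f'(x_n)

Iteration 1:
  f(1.100000) = -1.735900
  f'(1.100000) = 3.324000
  x_1 = 1.100000 - (-1.735900)/3.324000 = 1.622232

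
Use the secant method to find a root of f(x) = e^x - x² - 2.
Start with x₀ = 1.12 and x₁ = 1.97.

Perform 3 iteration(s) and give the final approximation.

f(x) = e^x - x² - 2
x₀ = 1.12, x₁ = 1.97

Secant formula: x_{n+1} = x_n - f(x_n)(x_n - x_{n-1})/(f(x_n) - f(x_{n-1}))

Iteration 1:
  f(1.120000) = -0.189546
  f(1.970000) = 1.289776
  x_2 = 1.970000 - 1.289776×(1.970000 - 1.120000)/(1.289776 - (-0.189546))
       = 1.228911
Iteration 2:
  f(1.970000) = 1.289776
  f(1.228911) = -0.092717
  x_3 = 1.228911 - (-0.092717)×(1.228911 - 1.970000)/(-0.092717 - 1.289776)
       = 1.278612
Iteration 3:
  f(1.228911) = -0.092717
  f(1.278612) = -0.043198
  x_4 = 1.278612 - (-0.043198)×(1.278612 - 1.228911)/(-0.043198 - (-0.092717))
       = 1.321969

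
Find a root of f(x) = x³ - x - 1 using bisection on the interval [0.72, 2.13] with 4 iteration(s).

f(x) = x³ - x - 1
Initial interval: [0.72, 2.13]

Iteration 1:
  c_1 = (0.720000 + 2.130000)/2 = 1.425000
  f(c_1) = f(1.425000) = 0.468641
  f(a) × f(c) < 0, new interval: [0.720000, 1.425000]
Iteration 2:
  c_2 = (0.720000 + 1.425000)/2 = 1.072500
  f(c_2) = f(1.072500) = -0.838850
  f(a) × f(c) ≥ 0, new interval: [1.072500, 1.425000]
Iteration 3:
  c_3 = (1.072500 + 1.425000)/2 = 1.248750
  f(c_3) = f(1.248750) = -0.301479
  f(a) × f(c) ≥ 0, new interval: [1.248750, 1.425000]
Iteration 4:
  c_4 = (1.248750 + 1.425000)/2 = 1.336875
  f(c_4) = f(1.336875) = 0.052434
  f(a) × f(c) < 0, new interval: [1.248750, 1.336875]

After 4 iteration(s), the approximation is c_4 = 1.336875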